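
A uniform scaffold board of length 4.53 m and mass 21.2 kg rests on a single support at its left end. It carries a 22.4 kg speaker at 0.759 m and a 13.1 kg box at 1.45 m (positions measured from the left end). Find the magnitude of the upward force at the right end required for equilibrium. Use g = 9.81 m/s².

Sum moments about the left end (the unknown pivot reaction has zero arm there).
Beam weight: 21.2 × 9.81 = 208 N down at 2.265 m → arm 2.265 m, τ = 208 × 2.265 = 471.1 N·m clockwise.
Speaker: 22.4 × 9.81 = 219.7 N down at 0.759 m → arm 0.759 m, τ = 219.7 × 0.759 = 166.8 N·m clockwise.
Box: 13.1 × 9.81 = 128.5 N down at 1.45 m → arm 1.45 m, τ = 128.5 × 1.45 = 186.3 N·m clockwise.
Net moment of the loads = 824.2 N·m clockwise.
The upward force F acts at the right end, arm 4.53 m, giving F × 4.53 counterclockwise.
Στ = 0 ⇒ F × 4.53 = 824.2 ⇒ F = 824.2 / 4.53 = 182 N.

F ≈ 182 N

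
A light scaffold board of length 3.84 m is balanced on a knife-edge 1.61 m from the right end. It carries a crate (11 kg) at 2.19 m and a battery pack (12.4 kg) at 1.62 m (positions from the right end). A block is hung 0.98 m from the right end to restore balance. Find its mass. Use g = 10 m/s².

m ≈ 10.3 kg

Sum moments about the knife-edge (at 1.61 m from the right end) (the support reaction has zero arm there).
Crate: 11 × 10 = 110 N down at 2.19 m → arm 0.58 m, τ = 110 × 0.58 = 63.8 N·m counterclockwise.
Battery pack: 12.4 × 10 = 124 N down at 1.62 m → arm 0.01 m, τ = 124 × 0.01 = 1.24 N·m counterclockwise.
Net moment of known loads = 65.04 N·m counterclockwise.
An unknown mass m at 0.98 m has arm 0.63 m; its moment is m·g·0.63 clockwise.
Στ = 0 ⇒ m × 10 × 0.63 = 65.04 ⇒ m = 65.04 / (10 × 0.63) = 10.3 kg.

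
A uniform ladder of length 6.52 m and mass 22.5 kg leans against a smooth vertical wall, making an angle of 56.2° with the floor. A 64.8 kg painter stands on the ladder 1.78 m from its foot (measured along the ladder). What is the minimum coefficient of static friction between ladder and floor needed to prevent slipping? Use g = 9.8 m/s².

μ_min ≈ 0.222

Taking torques about the foot of the ladder:
Ladder weight 22.5×9.8 = 220.5 N acts at 3.26 m along the ladder; its horizontal arm is 3.26·cos56.2° = 1.814 m → τ = 400 N·m clockwise.
Painter: 64.8×9.8 = 635 N at 1.78 m → arm 0.9902 m → τ = 628.8 N·m clockwise.
Wall normal N acts horizontally at the top; its moment arm is the height L sinθ = 6.52·sin56.2° = 5.418 m, counterclockwise.
Στ = 0 ⇒ N × 5.418 = 1029 ⇒ N = 189.9 N.
ΣFx = 0 ⇒ f = N_wall = 189.9 N. ΣFy = 0 ⇒ N_floor = 855.5 N.
μ_min = f / N_floor = 189.9 / 855.5 = 0.222.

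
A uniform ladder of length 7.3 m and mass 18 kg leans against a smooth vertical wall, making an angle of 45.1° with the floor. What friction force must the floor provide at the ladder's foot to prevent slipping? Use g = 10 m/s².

About the foot of the ladder:
Ladder weight 18×10 = 180 N acts at 3.65 m along the ladder; its horizontal arm is 3.65·cos45.1° = 2.576 m → τ = 463.7 N·m clockwise.
Wall normal N acts horizontally at the top; its moment arm is the height L sinθ = 7.3·sin45.1° = 5.171 m, counterclockwise.
For rotational equilibrium, N × 5.171 = 463.7, so N = 89.7 N.
ΣFx = 0: friction at the foot balances the wall's push, so f = N_wall = 89.7 N.

f ≈ 89.7 N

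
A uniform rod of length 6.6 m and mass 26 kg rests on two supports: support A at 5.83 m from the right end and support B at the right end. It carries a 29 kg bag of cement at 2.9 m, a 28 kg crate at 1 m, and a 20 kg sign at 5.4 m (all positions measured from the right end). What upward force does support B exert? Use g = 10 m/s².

R_B ≈ 505 N

Taking torques about support A:
Beam weight: 26 × 10 = 260 N down at 3.3 m → arm 2.53 m, τ = 260 × 2.53 = 657.8 N·m clockwise.
Bag of cement: 29 × 10 = 290 N down at 2.9 m → arm 2.93 m, τ = 290 × 2.93 = 849.7 N·m clockwise.
Crate: 28 × 10 = 280 N down at 1 m → arm 4.83 m, τ = 280 × 4.83 = 1352 N·m clockwise.
Sign: 20 × 10 = 200 N down at 5.4 m → arm 0.43 m, τ = 200 × 0.43 = 86 N·m clockwise.
Net load moment about support A = 2946 N·m clockwise.
Reaction R at support B is upward at 0 m, arm 5.83 m → moment R × 5.83 counterclockwise.
Balancing moments: R × 5.83 = 2946, giving R = 505 N.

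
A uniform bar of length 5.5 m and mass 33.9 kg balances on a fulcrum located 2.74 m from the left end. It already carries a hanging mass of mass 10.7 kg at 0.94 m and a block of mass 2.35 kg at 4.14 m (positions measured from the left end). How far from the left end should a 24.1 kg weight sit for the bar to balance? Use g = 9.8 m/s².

x ≈ 3.39 m from the left end

Take moments about the fulcrum (at 2.74 m from the left end).
Beam weight: 33.9 × 9.8 = 332.2 N down at 2.75 m → arm 0.01 m, τ = 332.2 × 0.01 = 3.322 N·m clockwise.
Hanging mass: 10.7 × 9.8 = 104.9 N down at 0.94 m → arm 1.8 m, τ = 104.9 × 1.8 = 188.8 N·m counterclockwise.
Block: 2.35 × 9.8 = 23.03 N down at 4.14 m → arm 1.4 m, τ = 23.03 × 1.4 = 32.24 N·m clockwise.
Net moment of existing loads = 153.2 N·m counterclockwise.
The weight weighs 24.1 × 9.8 = 236.2 N and must supply an equal clockwise moment, so its lever arm about the fulcrum is 153.2 / 236.2 = 0.649 m.
That puts it at 2.74 + 0.649 = 3.39 m from the left end.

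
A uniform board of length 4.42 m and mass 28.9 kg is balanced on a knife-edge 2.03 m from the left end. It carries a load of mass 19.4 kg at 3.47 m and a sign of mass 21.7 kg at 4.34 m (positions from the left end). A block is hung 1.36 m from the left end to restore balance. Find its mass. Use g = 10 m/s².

m ≈ 124 kg

Take moments about the knife-edge (at 2.03 m from the left end).
Beam weight: 28.9 × 10 = 289 N down at 2.21 m → arm 0.18 m, τ = 289 × 0.18 = 52.02 N·m clockwise.
Load: 19.4 × 10 = 194 N down at 3.47 m → arm 1.44 m, τ = 194 × 1.44 = 279.4 N·m clockwise.
Sign: 21.7 × 10 = 217 N down at 4.34 m → arm 2.31 m, τ = 217 × 2.31 = 501.3 N·m clockwise.
Net moment of known loads = 832.7 N·m clockwise.
An unknown mass m at 1.36 m has arm 0.67 m; its moment is m·g·0.67 counterclockwise.
Setting net torque to zero: m × 10 × 0.67 = 832.7 → m = 832.7 / (10 × 0.67) = 124 kg.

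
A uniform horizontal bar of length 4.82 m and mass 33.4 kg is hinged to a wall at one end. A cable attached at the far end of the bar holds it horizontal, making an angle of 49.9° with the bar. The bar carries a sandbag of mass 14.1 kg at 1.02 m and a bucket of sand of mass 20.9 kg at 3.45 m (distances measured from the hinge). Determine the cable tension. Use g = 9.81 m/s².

Choose the hinge as the axis so the unknown hinge reaction has zero arm there.
Beam weight: 33.4 × 9.81 = 327.7 N down at 2.41 m → arm 2.41 m, τ = 327.7 × 2.41 = 789.8 N·m clockwise.
Sandbag: 14.1 × 9.81 = 138.3 N down at 1.02 m → arm 1.02 m, τ = 138.3 × 1.02 = 141.1 N·m clockwise.
Bucket of sand: 20.9 × 9.81 = 205 N down at 3.45 m → arm 3.45 m, τ = 205 × 3.45 = 707.2 N·m clockwise.
Total clockwise load moment = 1638 N·m.
The cable tension T acts at 4.82 m; only its component perpendicular to the bar, T sinθ, produces torque. sin 49.9° = 0.7649.
Setting net torque to zero: T × 4.82 × 0.7649 = 1638 → T = 1638 / 3.687 = 444 N.

T ≈ 444 N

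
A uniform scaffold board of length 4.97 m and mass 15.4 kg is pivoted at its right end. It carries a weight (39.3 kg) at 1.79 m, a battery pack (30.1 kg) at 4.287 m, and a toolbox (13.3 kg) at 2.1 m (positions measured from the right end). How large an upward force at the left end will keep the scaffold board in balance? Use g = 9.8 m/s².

F ≈ 524 N

Taking torques about the right end:
Beam weight: 15.4 × 9.8 = 150.9 N down at 2.485 m → arm 2.485 m, τ = 150.9 × 2.485 = 375 N·m counterclockwise.
Weight: 39.3 × 9.8 = 385.1 N down at 1.79 m → arm 1.79 m, τ = 385.1 × 1.79 = 689.3 N·m counterclockwise.
Battery pack: 30.1 × 9.8 = 295 N down at 4.287 m → arm 4.287 m, τ = 295 × 4.287 = 1265 N·m counterclockwise.
Toolbox: 13.3 × 9.8 = 130.3 N down at 2.1 m → arm 2.1 m, τ = 130.3 × 2.1 = 273.6 N·m counterclockwise.
Net moment of the loads = 2603 N·m counterclockwise.
The upward force F acts at the left end, arm 4.97 m, giving F × 4.97 clockwise.
Balancing moments: F × 4.97 = 2603, giving F = 2603 / 4.97 = 524 N.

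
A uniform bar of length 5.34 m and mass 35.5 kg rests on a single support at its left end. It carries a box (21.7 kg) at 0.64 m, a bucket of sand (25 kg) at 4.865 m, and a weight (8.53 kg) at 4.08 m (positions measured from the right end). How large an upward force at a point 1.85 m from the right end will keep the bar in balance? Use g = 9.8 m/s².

Sum moments about the left end (the unknown pivot reaction has zero arm there).
Beam weight: 35.5 × 9.8 = 347.9 N down at 2.67 m → arm 2.67 m, τ = 347.9 × 2.67 = 928.9 N·m clockwise.
Box: 21.7 × 9.8 = 212.7 N down at 0.64 m → arm 4.7 m, τ = 212.7 × 4.7 = 999.7 N·m clockwise.
Bucket of sand: 25 × 9.8 = 245 N down at 4.865 m → arm 0.475 m, τ = 245 × 0.475 = 116.4 N·m clockwise.
Weight: 8.53 × 9.8 = 83.59 N down at 4.08 m → arm 1.26 m, τ = 83.59 × 1.26 = 105.3 N·m clockwise.
Net moment of the loads = 2150 N·m clockwise.
The upward force F acts at a point 1.85 m from the right end, arm 3.49 m, giving F × 3.49 counterclockwise.
For rotational equilibrium, F × 3.49 = 2150, so F = 2150 / 3.49 = 616 N.

F ≈ 616 N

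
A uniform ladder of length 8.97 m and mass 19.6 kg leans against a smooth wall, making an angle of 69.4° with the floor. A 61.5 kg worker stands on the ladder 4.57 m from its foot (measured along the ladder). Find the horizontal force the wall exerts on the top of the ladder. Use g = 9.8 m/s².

N_wall ≈ 152 N

Sum moments about the foot of the ladder (the floor normal and friction both act there and drop out).
Ladder weight 19.6×9.8 = 192.1 N acts at 4.485 m along the ladder; its horizontal arm is 4.485·cos69.4° = 1.578 m → τ = 303.1 N·m clockwise.
Worker: 61.5×9.8 = 602.7 N at 4.57 m → arm 1.608 m → τ = 969.1 N·m clockwise.
Wall normal N acts horizontally at the top; its moment arm is the height L sinθ = 8.97·sin69.4° = 8.396 m, counterclockwise.
For rotational equilibrium, N × 8.396 = 1272, so N = 152 N.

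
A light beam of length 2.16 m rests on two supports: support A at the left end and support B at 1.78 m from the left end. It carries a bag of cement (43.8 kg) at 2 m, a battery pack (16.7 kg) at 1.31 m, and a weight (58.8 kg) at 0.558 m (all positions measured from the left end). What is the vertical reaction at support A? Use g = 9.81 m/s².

R_A ≈ 386 N

About support B:
Bag of cement: 43.8 × 9.81 = 429.7 N down at 2 m → arm 0.22 m, τ = 429.7 × 0.22 = 94.53 N·m clockwise.
Battery pack: 16.7 × 9.81 = 163.8 N down at 1.31 m → arm 0.47 m, τ = 163.8 × 0.47 = 76.99 N·m counterclockwise.
Weight: 58.8 × 9.81 = 576.8 N down at 0.558 m → arm 1.222 m, τ = 576.8 × 1.222 = 704.8 N·m counterclockwise.
Net load moment about support B = 687.3 N·m counterclockwise.
Reaction R at support A is upward at 0 m, arm 1.78 m → moment R × 1.78 clockwise.
Setting net torque to zero: R × 1.78 = 687.3 → R = 386 N.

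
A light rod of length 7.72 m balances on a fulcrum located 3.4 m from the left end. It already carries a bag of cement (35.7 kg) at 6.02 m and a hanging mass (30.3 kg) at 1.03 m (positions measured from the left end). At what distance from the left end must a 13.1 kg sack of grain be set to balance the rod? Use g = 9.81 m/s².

x ≈ 1.74 m from the left end

Choose the fulcrum (at 3.4 m from the left end) as the axis so the support reaction has zero arm there.
Bag of cement: 35.7 × 9.81 = 350.2 N down at 6.02 m → arm 2.62 m, τ = 350.2 × 2.62 = 917.5 N·m clockwise.
Hanging mass: 30.3 × 9.81 = 297.2 N down at 1.03 m → arm 2.37 m, τ = 297.2 × 2.37 = 704.4 N·m counterclockwise.
Net moment of existing loads = 213.1 N·m clockwise.
The sack of grain weighs 13.1 × 9.81 = 128.5 N and must supply an equal counterclockwise moment, so its lever arm about the fulcrum is 213.1 / 128.5 = 1.66 m.
That puts it at 3.4 − 1.66 = 1.74 m from the left end.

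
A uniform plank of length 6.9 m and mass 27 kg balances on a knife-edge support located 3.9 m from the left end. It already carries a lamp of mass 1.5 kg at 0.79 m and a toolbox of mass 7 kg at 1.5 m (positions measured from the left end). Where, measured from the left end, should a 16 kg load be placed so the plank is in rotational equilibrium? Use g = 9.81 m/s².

x ≈ 6 m from the left end

Take moments about the knife-edge support (at 3.9 m from the left end).
Beam weight: 27 × 9.81 = 264.9 N down at 3.45 m → arm 0.45 m, τ = 264.9 × 0.45 = 119.2 N·m counterclockwise.
Lamp: 1.5 × 9.81 = 14.71 N down at 0.79 m → arm 3.11 m, τ = 14.71 × 3.11 = 45.75 N·m counterclockwise.
Toolbox: 7 × 9.81 = 68.67 N down at 1.5 m → arm 2.4 m, τ = 68.67 × 2.4 = 164.8 N·m counterclockwise.
Net moment of existing loads = 329.8 N·m counterclockwise.
The load weighs 16 × 9.81 = 157 N and must supply an equal clockwise moment, so its lever arm about the knife-edge support is 329.8 / 157 = 2.1 m.
That puts it at 3.9 + 2.1 = 6 m from the left end.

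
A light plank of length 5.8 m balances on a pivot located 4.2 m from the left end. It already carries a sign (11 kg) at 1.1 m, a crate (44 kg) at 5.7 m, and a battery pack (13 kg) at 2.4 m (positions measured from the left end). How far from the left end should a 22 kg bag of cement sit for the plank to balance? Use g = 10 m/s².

x ≈ 3.81 m from the left end

About the pivot (at 4.2 m from the left end):
Sign: 11 × 10 = 110 N down at 1.1 m → arm 3.1 m, τ = 110 × 3.1 = 341 N·m counterclockwise.
Crate: 44 × 10 = 440 N down at 5.7 m → arm 1.5 m, τ = 440 × 1.5 = 660 N·m clockwise.
Battery pack: 13 × 10 = 130 N down at 2.4 m → arm 1.8 m, τ = 130 × 1.8 = 234 N·m counterclockwise.
Net moment of existing loads = 85 N·m clockwise.
The bag of cement weighs 22 × 10 = 220 N and must supply an equal counterclockwise moment, so its lever arm about the pivot is 85 / 220 = 0.386 m.
That puts it at 4.2 − 0.386 = 3.81 m from the left end.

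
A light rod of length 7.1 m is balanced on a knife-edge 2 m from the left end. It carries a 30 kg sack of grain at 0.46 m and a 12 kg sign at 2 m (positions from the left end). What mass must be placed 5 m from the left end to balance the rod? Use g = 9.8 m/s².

m ≈ 15.4 kg

Sum moments about the knife-edge (at 2 m from the left end) (the support reaction has zero arm there).
Sack of grain: 30 × 9.8 = 294 N down at 0.46 m → arm 1.54 m, τ = 294 × 1.54 = 452.8 N·m counterclockwise.
Sign: acts at the knife-edge, moment arm 0 → no torque.
Net moment of known loads = 452.8 N·m counterclockwise.
An unknown mass m at 5 m has arm 3 m; its moment is m·g·3 clockwise.
Setting net torque to zero: m × 9.8 × 3 = 452.8 → m = 452.8 / (9.8 × 3) = 15.4 kg.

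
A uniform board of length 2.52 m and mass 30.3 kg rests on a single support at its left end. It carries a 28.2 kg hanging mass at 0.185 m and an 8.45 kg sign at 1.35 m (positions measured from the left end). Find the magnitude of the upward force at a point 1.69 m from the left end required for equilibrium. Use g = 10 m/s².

F ≈ 324 N

About the left end:
Beam weight: 30.3 × 10 = 303 N down at 1.26 m → arm 1.26 m, τ = 303 × 1.26 = 381.8 N·m clockwise.
Hanging mass: 28.2 × 10 = 282 N down at 0.185 m → arm 0.185 m, τ = 282 × 0.185 = 52.17 N·m clockwise.
Sign: 8.45 × 10 = 84.5 N down at 1.35 m → arm 1.35 m, τ = 84.5 × 1.35 = 114.1 N·m clockwise.
Net moment of the loads = 548.1 N·m clockwise.
The upward force F acts at a point 1.69 m from the left end, arm 1.69 m, giving F × 1.69 counterclockwise.
Balancing moments: F × 1.69 = 548.1, giving F = 548.1 / 1.69 = 324 N.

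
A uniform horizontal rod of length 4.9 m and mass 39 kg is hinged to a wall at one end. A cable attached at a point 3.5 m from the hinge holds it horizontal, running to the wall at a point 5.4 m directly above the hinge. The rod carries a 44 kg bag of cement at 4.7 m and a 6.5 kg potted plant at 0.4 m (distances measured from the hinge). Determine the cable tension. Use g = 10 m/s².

T ≈ 1040 N

About the hinge:
Beam weight: 39 × 10 = 390 N down at 2.45 m → arm 2.45 m, τ = 390 × 2.45 = 955.5 N·m clockwise.
Bag of cement: 44 × 10 = 440 N down at 4.7 m → arm 4.7 m, τ = 440 × 4.7 = 2068 N·m clockwise.
Potted plant: 6.5 × 10 = 65 N down at 0.4 m → arm 0.4 m, τ = 65 × 0.4 = 26 N·m clockwise.
Total clockwise load moment = 3050 N·m.
The cable tension T acts at 3.5 m; only its component perpendicular to the rod, T sinθ, produces torque. sinθ = h/√(h²+d²) = 5.4/√(5.4²+3.5²) = 0.8392.
Στ = 0 ⇒ T × 3.5 × 0.8392 = 3050 ⇒ T = 3050 / 2.937 = 1040 N.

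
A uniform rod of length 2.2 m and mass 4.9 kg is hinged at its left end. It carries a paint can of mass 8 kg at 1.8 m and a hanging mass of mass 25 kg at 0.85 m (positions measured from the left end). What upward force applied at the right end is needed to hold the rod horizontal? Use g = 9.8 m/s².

F ≈ 183 N

Take moments about the left end.
Beam weight: 4.9 × 9.8 = 48.02 N down at 1.1 m → arm 1.1 m, τ = 48.02 × 1.1 = 52.82 N·m clockwise.
Paint can: 8 × 9.8 = 78.4 N down at 1.8 m → arm 1.8 m, τ = 78.4 × 1.8 = 141.1 N·m clockwise.
Hanging mass: 25 × 9.8 = 245 N down at 0.85 m → arm 0.85 m, τ = 245 × 0.85 = 208.2 N·m clockwise.
Net moment of the loads = 402.1 N·m clockwise.
The upward force F acts at the right end, arm 2.2 m, giving F × 2.2 counterclockwise.
Balancing moments: F × 2.2 = 402.1, giving F = 402.1 / 2.2 = 183 N.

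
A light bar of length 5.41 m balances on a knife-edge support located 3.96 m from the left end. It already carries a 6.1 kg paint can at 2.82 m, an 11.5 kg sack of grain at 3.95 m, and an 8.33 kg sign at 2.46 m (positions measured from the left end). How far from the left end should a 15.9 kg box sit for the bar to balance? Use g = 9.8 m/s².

x ≈ 5.19 m from the left end

Take moments about the knife-edge support (at 3.96 m from the left end).
Paint can: 6.1 × 9.8 = 59.78 N down at 2.82 m → arm 1.14 m, τ = 59.78 × 1.14 = 68.15 N·m counterclockwise.
Sack of grain: 11.5 × 9.8 = 112.7 N down at 3.95 m → arm 0.01 m, τ = 112.7 × 0.01 = 1.127 N·m counterclockwise.
Sign: 8.33 × 9.8 = 81.63 N down at 2.46 m → arm 1.5 m, τ = 81.63 × 1.5 = 122.4 N·m counterclockwise.
Net moment of existing loads = 191.7 N·m counterclockwise.
The box weighs 15.9 × 9.8 = 155.8 N and must supply an equal clockwise moment, so its lever arm about the knife-edge support is 191.7 / 155.8 = 1.23 m.
That puts it at 3.96 + 1.23 = 5.19 m from the left end.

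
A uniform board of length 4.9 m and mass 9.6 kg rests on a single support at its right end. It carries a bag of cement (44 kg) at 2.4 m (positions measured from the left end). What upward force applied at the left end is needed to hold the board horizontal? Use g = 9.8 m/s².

Sum moments about the right end (the unknown pivot reaction has zero arm there).
Beam weight: 9.6 × 9.8 = 94.08 N down at 2.45 m → arm 2.45 m, τ = 94.08 × 2.45 = 230.5 N·m counterclockwise.
Bag of cement: 44 × 9.8 = 431.2 N down at 2.4 m → arm 2.5 m, τ = 431.2 × 2.5 = 1078 N·m counterclockwise.
Net moment of the loads = 1308 N·m counterclockwise.
The upward force F acts at the left end, arm 4.9 m, giving F × 4.9 clockwise.
For rotational equilibrium, F × 4.9 = 1308, so F = 1308 / 4.9 = 267 N.

F ≈ 267 N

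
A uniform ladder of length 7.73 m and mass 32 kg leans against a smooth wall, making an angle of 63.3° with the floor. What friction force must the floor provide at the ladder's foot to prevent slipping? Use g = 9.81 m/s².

About the foot of the ladder:
Ladder weight 32×9.81 = 313.9 N acts at 3.865 m along the ladder; its horizontal arm is 3.865·cos63.3° = 1.737 m → τ = 545.2 N·m clockwise.
Wall normal N acts horizontally at the top; its moment arm is the height L sinθ = 7.73·sin63.3° = 6.906 m, counterclockwise.
Balancing moments: N × 6.906 = 545.2, giving N = 78.9 N.
ΣFx = 0: friction at the foot balances the wall's push, so f = N_wall = 78.9 N.

f ≈ 78.9 N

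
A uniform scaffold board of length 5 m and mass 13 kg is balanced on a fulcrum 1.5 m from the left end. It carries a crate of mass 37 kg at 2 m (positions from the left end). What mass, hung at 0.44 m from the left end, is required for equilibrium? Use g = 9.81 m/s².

m ≈ 29.7 kg

Choose the fulcrum (at 1.5 m from the left end) as the axis so the support reaction has zero arm there.
Beam weight: 13 × 9.81 = 127.5 N down at 2.5 m → arm 1 m, τ = 127.5 × 1 = 127.5 N·m clockwise.
Crate: 37 × 9.81 = 363 N down at 2 m → arm 0.5 m, τ = 363 × 0.5 = 181.5 N·m clockwise.
Net moment of known loads = 309 N·m clockwise.
An unknown mass m at 0.44 m has arm 1.06 m; its moment is m·g·1.06 counterclockwise.
Στ = 0 ⇒ m × 9.81 × 1.06 = 309 ⇒ m = 309 / (9.81 × 1.06) = 29.7 kg.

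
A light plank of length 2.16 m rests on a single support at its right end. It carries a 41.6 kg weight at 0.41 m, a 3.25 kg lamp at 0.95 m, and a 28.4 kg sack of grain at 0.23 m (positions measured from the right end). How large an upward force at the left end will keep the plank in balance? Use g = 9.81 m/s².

About the right end:
Weight: 41.6 × 9.81 = 408.1 N down at 0.41 m → arm 0.41 m, τ = 408.1 × 0.41 = 167.3 N·m counterclockwise.
Lamp: 3.25 × 9.81 = 31.88 N down at 0.95 m → arm 0.95 m, τ = 31.88 × 0.95 = 30.29 N·m counterclockwise.
Sack of grain: 28.4 × 9.81 = 278.6 N down at 0.23 m → arm 0.23 m, τ = 278.6 × 0.23 = 64.08 N·m counterclockwise.
Net moment of the loads = 261.7 N·m counterclockwise.
The upward force F acts at the left end, arm 2.16 m, giving F × 2.16 clockwise.
Setting net torque to zero: F × 2.16 = 261.7 → F = 261.7 / 2.16 = 121 N.

F ≈ 121 N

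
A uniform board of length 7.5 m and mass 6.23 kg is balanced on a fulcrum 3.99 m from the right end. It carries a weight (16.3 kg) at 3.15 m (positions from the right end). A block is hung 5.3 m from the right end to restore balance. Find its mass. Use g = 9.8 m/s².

Sum moments about the fulcrum (at 3.99 m from the right end) (the support reaction has zero arm there).
Beam weight: 6.23 × 9.8 = 61.05 N down at 3.75 m → arm 0.24 m, τ = 61.05 × 0.24 = 14.65 N·m clockwise.
Weight: 16.3 × 9.8 = 159.7 N down at 3.15 m → arm 0.84 m, τ = 159.7 × 0.84 = 134.1 N·m clockwise.
Net moment of known loads = 148.8 N·m clockwise.
An unknown mass m at 5.3 m has arm 1.31 m; its moment is m·g·1.31 counterclockwise.
Στ = 0 ⇒ m × 9.8 × 1.31 = 148.8 ⇒ m = 148.8 / (9.8 × 1.31) = 11.6 kg.

m ≈ 11.6 kg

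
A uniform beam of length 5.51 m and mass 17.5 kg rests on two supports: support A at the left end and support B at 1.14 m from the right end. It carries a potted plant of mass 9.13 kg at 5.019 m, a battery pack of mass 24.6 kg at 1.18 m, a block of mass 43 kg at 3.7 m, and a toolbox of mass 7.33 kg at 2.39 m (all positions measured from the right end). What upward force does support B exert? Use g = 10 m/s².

Take moments about support A.
Beam weight: 17.5 × 10 = 175 N down at 2.755 m → arm 2.755 m, τ = 175 × 2.755 = 482.1 N·m clockwise.
Potted plant: 9.13 × 10 = 91.3 N down at 5.019 m → arm 0.491 m, τ = 91.3 × 0.491 = 44.83 N·m clockwise.
Battery pack: 24.6 × 10 = 246 N down at 1.18 m → arm 4.33 m, τ = 246 × 4.33 = 1065 N·m clockwise.
Block: 43 × 10 = 430 N down at 3.7 m → arm 1.81 m, τ = 430 × 1.81 = 778.3 N·m clockwise.
Toolbox: 7.33 × 10 = 73.3 N down at 2.39 m → arm 3.12 m, τ = 73.3 × 3.12 = 228.7 N·m clockwise.
Net load moment about support A = 2599 N·m clockwise.
Reaction R at support B is upward at 1.14 m, arm 4.37 m → moment R × 4.37 counterclockwise.
Στ = 0 ⇒ R × 4.37 = 2599 ⇒ R = 595 N.

R_B ≈ 595 N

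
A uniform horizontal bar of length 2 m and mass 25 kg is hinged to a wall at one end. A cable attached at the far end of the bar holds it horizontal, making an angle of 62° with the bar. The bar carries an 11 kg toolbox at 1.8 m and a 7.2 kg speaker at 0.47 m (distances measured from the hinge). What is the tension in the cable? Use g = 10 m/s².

Sum moments about the hinge (the unknown hinge reaction has zero arm there).
Beam weight: 25 × 10 = 250 N down at 1 m → arm 1 m, τ = 250 × 1 = 250 N·m clockwise.
Toolbox: 11 × 10 = 110 N down at 1.8 m → arm 1.8 m, τ = 110 × 1.8 = 198 N·m clockwise.
Speaker: 7.2 × 10 = 72 N down at 0.47 m → arm 0.47 m, τ = 72 × 0.47 = 33.84 N·m clockwise.
Total clockwise load moment = 481.8 N·m.
The cable tension T acts at 2 m; only its component perpendicular to the bar, T sinθ, produces torque. sin 62° = 0.8829.
Balancing moments: T × 2 × 0.8829 = 481.8, giving T = 481.8 / 1.766 = 273 N.

T ≈ 273 N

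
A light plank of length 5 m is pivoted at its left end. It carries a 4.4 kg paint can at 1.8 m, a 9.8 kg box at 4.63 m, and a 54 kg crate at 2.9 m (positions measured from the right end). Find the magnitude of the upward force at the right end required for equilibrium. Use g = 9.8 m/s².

F ≈ 257 N

Choose the left end as the axis so the unknown pivot reaction has zero arm there.
Paint can: 4.4 × 9.8 = 43.12 N down at 1.8 m → arm 3.2 m, τ = 43.12 × 3.2 = 138 N·m clockwise.
Box: 9.8 × 9.8 = 96.04 N down at 4.63 m → arm 0.37 m, τ = 96.04 × 0.37 = 35.53 N·m clockwise.
Crate: 54 × 9.8 = 529.2 N down at 2.9 m → arm 2.1 m, τ = 529.2 × 2.1 = 1111 N·m clockwise.
Net moment of the loads = 1285 N·m clockwise.
The upward force F acts at the right end, arm 5 m, giving F × 5 counterclockwise.
Balancing moments: F × 5 = 1285, giving F = 1285 / 5 = 257 N.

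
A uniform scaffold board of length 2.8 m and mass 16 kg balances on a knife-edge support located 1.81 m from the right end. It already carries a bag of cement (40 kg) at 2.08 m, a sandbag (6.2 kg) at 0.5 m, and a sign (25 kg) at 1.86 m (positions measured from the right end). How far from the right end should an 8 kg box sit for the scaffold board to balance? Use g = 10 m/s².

Sum moments about the knife-edge support (at 1.81 m from the right end) (the support reaction has zero arm there).
Beam weight: 16 × 10 = 160 N down at 1.4 m → arm 0.41 m, τ = 160 × 0.41 = 65.6 N·m clockwise.
Bag of cement: 40 × 10 = 400 N down at 2.08 m → arm 0.27 m, τ = 400 × 0.27 = 108 N·m counterclockwise.
Sandbag: 6.2 × 10 = 62 N down at 0.5 m → arm 1.31 m, τ = 62 × 1.31 = 81.22 N·m clockwise.
Sign: 25 × 10 = 250 N down at 1.86 m → arm 0.05 m, τ = 250 × 0.05 = 12.5 N·m counterclockwise.
Net moment of existing loads = 26.32 N·m clockwise.
The box weighs 8 × 10 = 80 N and must supply an equal counterclockwise moment, so its lever arm about the knife-edge support is 26.32 / 80 = 0.329 m.
That puts it at 1.81 + 0.329 = 2.14 m from the right end.

x ≈ 2.14 m from the right end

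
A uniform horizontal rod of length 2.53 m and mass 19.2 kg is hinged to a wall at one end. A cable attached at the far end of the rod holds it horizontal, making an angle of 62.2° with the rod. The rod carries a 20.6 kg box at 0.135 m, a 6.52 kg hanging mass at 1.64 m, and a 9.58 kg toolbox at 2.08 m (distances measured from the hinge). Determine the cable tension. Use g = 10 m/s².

Take moments about the hinge.
Beam weight: 19.2 × 10 = 192 N down at 1.265 m → arm 1.265 m, τ = 192 × 1.265 = 242.9 N·m clockwise.
Box: 20.6 × 10 = 206 N down at 0.135 m → arm 0.135 m, τ = 206 × 0.135 = 27.81 N·m clockwise.
Hanging mass: 6.52 × 10 = 65.2 N down at 1.64 m → arm 1.64 m, τ = 65.2 × 1.64 = 106.9 N·m clockwise.
Toolbox: 9.58 × 10 = 95.8 N down at 2.08 m → arm 2.08 m, τ = 95.8 × 2.08 = 199.3 N·m clockwise.
Total clockwise load moment = 576.9 N·m.
The cable tension T acts at 2.53 m; only its component perpendicular to the rod, T sinθ, produces torque. sin 62.2° = 0.8846.
Στ = 0 ⇒ T × 2.53 × 0.8846 = 576.9 ⇒ T = 576.9 / 2.238 = 258 N.

T ≈ 258 N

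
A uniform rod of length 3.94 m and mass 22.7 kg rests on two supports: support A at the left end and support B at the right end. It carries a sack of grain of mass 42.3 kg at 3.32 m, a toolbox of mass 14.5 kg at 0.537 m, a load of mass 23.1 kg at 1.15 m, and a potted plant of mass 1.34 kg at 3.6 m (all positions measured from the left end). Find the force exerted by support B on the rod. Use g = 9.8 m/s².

R_B ≈ 558 N

About support A:
Beam weight: 22.7 × 9.8 = 222.5 N down at 1.97 m → arm 1.97 m, τ = 222.5 × 1.97 = 438.3 N·m clockwise.
Sack of grain: 42.3 × 9.8 = 414.5 N down at 3.32 m → arm 3.32 m, τ = 414.5 × 3.32 = 1376 N·m clockwise.
Toolbox: 14.5 × 9.8 = 142.1 N down at 0.537 m → arm 0.537 m, τ = 142.1 × 0.537 = 76.31 N·m clockwise.
Load: 23.1 × 9.8 = 226.4 N down at 1.15 m → arm 1.15 m, τ = 226.4 × 1.15 = 260.4 N·m clockwise.
Potted plant: 1.34 × 9.8 = 13.13 N down at 3.6 m → arm 3.6 m, τ = 13.13 × 3.6 = 47.27 N·m clockwise.
Net load moment about support A = 2198 N·m clockwise.
Reaction R at support B is upward at 3.94 m, arm 3.94 m → moment R × 3.94 counterclockwise.
Setting net torque to zero: R × 3.94 = 2198 → R = 558 N.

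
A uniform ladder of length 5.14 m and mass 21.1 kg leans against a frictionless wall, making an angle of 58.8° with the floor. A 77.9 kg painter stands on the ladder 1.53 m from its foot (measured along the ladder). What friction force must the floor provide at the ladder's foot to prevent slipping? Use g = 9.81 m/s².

f ≈ 200 N

Sum moments about the foot of the ladder (the floor normal and friction both act there and drop out).
Ladder weight 21.1×9.81 = 207 N acts at 2.57 m along the ladder; its horizontal arm is 2.57·cos58.8° = 1.331 m → τ = 275.5 N·m clockwise.
Painter: 77.9×9.81 = 764.2 N at 1.53 m → arm 0.7926 m → τ = 605.7 N·m clockwise.
Wall normal N acts horizontally at the top; its moment arm is the height L sinθ = 5.14·sin58.8° = 4.397 m, counterclockwise.
For rotational equilibrium, N × 4.397 = 881.2, so N = 200 N.
ΣFx = 0: friction at the foot balances the wall's push, so f = N_wall = 200 N.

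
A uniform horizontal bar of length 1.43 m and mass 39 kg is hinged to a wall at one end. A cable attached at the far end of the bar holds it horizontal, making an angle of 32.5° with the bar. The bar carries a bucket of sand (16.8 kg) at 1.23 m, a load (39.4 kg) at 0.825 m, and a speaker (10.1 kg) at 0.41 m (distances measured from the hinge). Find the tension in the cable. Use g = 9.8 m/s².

T ≈ 1090 N

Choose the hinge as the axis so the unknown hinge reaction has zero arm there.
Beam weight: 39 × 9.8 = 382.2 N down at 0.715 m → arm 0.715 m, τ = 382.2 × 0.715 = 273.3 N·m clockwise.
Bucket of sand: 16.8 × 9.8 = 164.6 N down at 1.23 m → arm 1.23 m, τ = 164.6 × 1.23 = 202.5 N·m clockwise.
Load: 39.4 × 9.8 = 386.1 N down at 0.825 m → arm 0.825 m, τ = 386.1 × 0.825 = 318.5 N·m clockwise.
Speaker: 10.1 × 9.8 = 98.98 N down at 0.41 m → arm 0.41 m, τ = 98.98 × 0.41 = 40.58 N·m clockwise.
Total clockwise load moment = 834.9 N·m.
The cable tension T acts at 1.43 m; only its component perpendicular to the bar, T sinθ, produces torque. sin 32.5° = 0.5373.
Balancing moments: T × 1.43 × 0.5373 = 834.9, giving T = 834.9 / 0.7683 = 1090 N.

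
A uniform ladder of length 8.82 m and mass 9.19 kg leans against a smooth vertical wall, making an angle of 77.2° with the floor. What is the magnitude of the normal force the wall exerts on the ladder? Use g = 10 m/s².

N_wall ≈ 10.4 N

Choose the foot of the ladder as the axis so the floor normal and friction both act there and drop out.
Ladder weight 9.19×10 = 91.9 N acts at 4.41 m along the ladder; its horizontal arm is 4.41·cos77.2° = 0.977 m → τ = 89.79 N·m clockwise.
Wall normal N acts horizontally at the top; its moment arm is the height L sinθ = 8.82·sin77.2° = 8.601 m, counterclockwise.
For rotational equilibrium, N × 8.601 = 89.79, so N = 10.4 N.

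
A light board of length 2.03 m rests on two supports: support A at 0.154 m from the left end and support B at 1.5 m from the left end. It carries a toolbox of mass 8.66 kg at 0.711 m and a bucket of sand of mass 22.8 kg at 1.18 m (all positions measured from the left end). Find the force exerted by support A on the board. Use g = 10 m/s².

R_A ≈ 105 N

Taking torques about support B:
Toolbox: 8.66 × 10 = 86.6 N down at 0.711 m → arm 0.789 m, τ = 86.6 × 0.789 = 68.33 N·m counterclockwise.
Bucket of sand: 22.8 × 10 = 228 N down at 1.18 m → arm 0.32 m, τ = 228 × 0.32 = 72.96 N·m counterclockwise.
Net load moment about support B = 141.3 N·m counterclockwise.
Reaction R at support A is upward at 0.154 m, arm 1.346 m → moment R × 1.346 clockwise.
Setting net torque to zero: R × 1.346 = 141.3 → R = 105 N.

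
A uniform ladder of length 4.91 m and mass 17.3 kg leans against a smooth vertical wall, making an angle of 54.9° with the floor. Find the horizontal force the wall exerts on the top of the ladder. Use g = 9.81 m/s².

N_wall ≈ 59.6 N

Sum moments about the foot of the ladder (the floor normal and friction both act there and drop out).
Ladder weight 17.3×9.81 = 169.7 N acts at 2.455 m along the ladder; its horizontal arm is 2.455·cos54.9° = 1.412 m → τ = 239.6 N·m clockwise.
Wall normal N acts horizontally at the top; its moment arm is the height L sinθ = 4.91·sin54.9° = 4.017 m, counterclockwise.
Balancing moments: N × 4.017 = 239.6, giving N = 59.6 N.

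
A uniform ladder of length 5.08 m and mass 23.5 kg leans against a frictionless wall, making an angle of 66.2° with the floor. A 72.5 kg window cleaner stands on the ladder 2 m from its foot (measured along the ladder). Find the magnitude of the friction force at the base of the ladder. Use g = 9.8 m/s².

f ≈ 174 N

About the foot of the ladder:
Ladder weight 23.5×9.8 = 230.3 N acts at 2.54 m along the ladder; its horizontal arm is 2.54·cos66.2° = 1.025 m → τ = 236.1 N·m clockwise.
Window cleaner: 72.5×9.8 = 710.5 N at 2 m → arm 0.8071 m → τ = 573.4 N·m clockwise.
Wall normal N acts horizontally at the top; its moment arm is the height L sinθ = 5.08·sin66.2° = 4.648 m, counterclockwise.
Στ = 0 ⇒ N × 4.648 = 809.5 ⇒ N = 174 N.
ΣFx = 0: friction at the foot balances the wall's push, so f = N_wall = 174 N.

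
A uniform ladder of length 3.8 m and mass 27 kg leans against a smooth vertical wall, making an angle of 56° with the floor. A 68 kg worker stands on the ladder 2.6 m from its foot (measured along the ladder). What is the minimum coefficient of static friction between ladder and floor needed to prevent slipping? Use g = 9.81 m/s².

μ_min ≈ 0.426

Take moments about the foot of the ladder.
Ladder weight 27×9.81 = 264.9 N acts at 1.9 m along the ladder; its horizontal arm is 1.9·cos56° = 1.062 m → τ = 281.3 N·m clockwise.
Worker: 68×9.81 = 667.1 N at 2.6 m → arm 1.454 m → τ = 970 N·m clockwise.
Wall normal N acts horizontally at the top; its moment arm is the height L sinθ = 3.8·sin56° = 3.15 m, counterclockwise.
Balancing moments: N × 3.15 = 1251, giving N = 397.1 N.
ΣFx = 0 ⇒ f = N_wall = 397.1 N. ΣFy = 0 ⇒ N_floor = 932 N.
μ_min = f / N_floor = 397.1 / 932 = 0.426.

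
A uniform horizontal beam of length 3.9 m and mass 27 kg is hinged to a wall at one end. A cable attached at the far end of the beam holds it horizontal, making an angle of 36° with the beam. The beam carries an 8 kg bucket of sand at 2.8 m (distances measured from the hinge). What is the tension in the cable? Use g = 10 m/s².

T ≈ 327 N

About the hinge:
Beam weight: 27 × 10 = 270 N down at 1.95 m → arm 1.95 m, τ = 270 × 1.95 = 526.5 N·m clockwise.
Bucket of sand: 8 × 10 = 80 N down at 2.8 m → arm 2.8 m, τ = 80 × 2.8 = 224 N·m clockwise.
Total clockwise load moment = 750.5 N·m.
The cable tension T acts at 3.9 m; only its component perpendicular to the beam, T sinθ, produces torque. sin 36° = 0.5878.
Setting net torque to zero: T × 3.9 × 0.5878 = 750.5 → T = 750.5 / 2.292 = 327 N.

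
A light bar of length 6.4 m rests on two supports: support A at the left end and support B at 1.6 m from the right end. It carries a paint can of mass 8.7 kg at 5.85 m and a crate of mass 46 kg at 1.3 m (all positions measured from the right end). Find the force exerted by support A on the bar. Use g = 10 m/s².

R_A ≈ 48.3 N

Take moments about support B.
Paint can: 8.7 × 10 = 87 N down at 5.85 m → arm 4.25 m, τ = 87 × 4.25 = 369.8 N·m counterclockwise.
Crate: 46 × 10 = 460 N down at 1.3 m → arm 0.3 m, τ = 460 × 0.3 = 138 N·m clockwise.
Net load moment about support B = 231.8 N·m counterclockwise.
Reaction R at support A is upward at 6.4 m, arm 4.8 m → moment R × 4.8 clockwise.
For rotational equilibrium, R × 4.8 = 231.8, so R = 48.3 N.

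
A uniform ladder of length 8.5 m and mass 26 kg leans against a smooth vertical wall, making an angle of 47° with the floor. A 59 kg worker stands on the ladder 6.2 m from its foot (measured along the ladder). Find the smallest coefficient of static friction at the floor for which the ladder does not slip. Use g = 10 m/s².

About the foot of the ladder:
Ladder weight 26×10 = 260 N acts at 4.25 m along the ladder; its horizontal arm is 4.25·cos47° = 2.898 m → τ = 753.5 N·m clockwise.
Worker: 59×10 = 590 N at 6.2 m → arm 4.228 m → τ = 2495 N·m clockwise.
Wall normal N acts horizontally at the top; its moment arm is the height L sinθ = 8.5·sin47° = 6.217 m, counterclockwise.
Στ = 0 ⇒ N × 6.217 = 3248 ⇒ N = 522.4 N.
ΣFx = 0 ⇒ f = N_wall = 522.4 N. ΣFy = 0 ⇒ N_floor = 850 N.
μ_min = f / N_floor = 522.4 / 850 = 0.615.

μ_min ≈ 0.615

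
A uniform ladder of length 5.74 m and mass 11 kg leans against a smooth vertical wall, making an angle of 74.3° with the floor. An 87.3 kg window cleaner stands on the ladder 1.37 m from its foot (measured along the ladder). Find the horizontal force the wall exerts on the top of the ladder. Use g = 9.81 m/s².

Choose the foot of the ladder as the axis so the floor normal and friction both act there and drop out.
Ladder weight 11×9.81 = 107.9 N acts at 2.87 m along the ladder; its horizontal arm is 2.87·cos74.3° = 0.7766 m → τ = 83.8 N·m clockwise.
Window cleaner: 87.3×9.81 = 856.4 N at 1.37 m → arm 0.3707 m → τ = 317.5 N·m clockwise.
Wall normal N acts horizontally at the top; its moment arm is the height L sinθ = 5.74·sin74.3° = 5.526 m, counterclockwise.
Στ = 0 ⇒ N × 5.526 = 401.3 ⇒ N = 72.6 N.

N_wall ≈ 72.6 N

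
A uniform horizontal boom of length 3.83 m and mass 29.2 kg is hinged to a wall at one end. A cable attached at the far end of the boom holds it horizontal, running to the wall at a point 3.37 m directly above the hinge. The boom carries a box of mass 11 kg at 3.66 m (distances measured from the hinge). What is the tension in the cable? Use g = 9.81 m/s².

T ≈ 373 N

Sum moments about the hinge (the unknown hinge reaction has zero arm there).
Beam weight: 29.2 × 9.81 = 286.5 N down at 1.915 m → arm 1.915 m, τ = 286.5 × 1.915 = 548.6 N·m clockwise.
Box: 11 × 9.81 = 107.9 N down at 3.66 m → arm 3.66 m, τ = 107.9 × 3.66 = 394.9 N·m clockwise.
Total clockwise load moment = 943.5 N·m.
The cable tension T acts at 3.83 m; only its component perpendicular to the boom, T sinθ, produces torque. sinθ = h/√(h²+d²) = 3.37/√(3.37²+3.83²) = 0.6606.
Setting net torque to zero: T × 3.83 × 0.6606 = 943.5 → T = 943.5 / 2.53 = 373 N.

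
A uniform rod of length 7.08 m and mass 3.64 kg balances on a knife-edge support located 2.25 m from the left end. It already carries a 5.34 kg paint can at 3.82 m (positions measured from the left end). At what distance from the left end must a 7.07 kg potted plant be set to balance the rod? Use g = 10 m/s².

x ≈ 0.4 m from the left end

Choose the knife-edge support (at 2.25 m from the left end) as the axis so the support reaction has zero arm there.
Beam weight: 3.64 × 10 = 36.4 N down at 3.54 m → arm 1.29 m, τ = 36.4 × 1.29 = 46.96 N·m clockwise.
Paint can: 5.34 × 10 = 53.4 N down at 3.82 m → arm 1.57 m, τ = 53.4 × 1.57 = 83.84 N·m clockwise.
Net moment of existing loads = 130.8 N·m clockwise.
The potted plant weighs 7.07 × 10 = 70.7 N and must supply an equal counterclockwise moment, so its lever arm about the knife-edge support is 130.8 / 70.7 = 1.85 m.
That puts it at 2.25 − 1.85 = 0.4 m from the left end.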